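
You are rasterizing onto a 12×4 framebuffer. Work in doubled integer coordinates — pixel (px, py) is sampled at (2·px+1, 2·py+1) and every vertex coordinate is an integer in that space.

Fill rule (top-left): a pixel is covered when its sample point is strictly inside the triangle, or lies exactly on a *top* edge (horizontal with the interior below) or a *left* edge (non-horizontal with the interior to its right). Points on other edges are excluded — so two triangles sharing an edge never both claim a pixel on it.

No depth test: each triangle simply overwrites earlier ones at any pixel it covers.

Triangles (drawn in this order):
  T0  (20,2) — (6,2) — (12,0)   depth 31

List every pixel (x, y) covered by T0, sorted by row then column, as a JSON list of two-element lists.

T0:
  2·area = 28
  edge (20, 2)→(6, 2): d=(-14,0) right/bottom  bias=-1
  edge (6, 2)→(12, 0): d=(6,-2) top-left  bias=+0
  edge (12, 0)→(20, 2): d=(8,2) right/bottom  bias=-1
    (4,0)@(9, 1): e=[14,0,14] → #  [on edge]
    (5,0)@(11, 1): e=[14,4,10] → #
    (6,0)@(13, 1): e=[14,8,6] → #
    (7,0)@(15, 1): e=[14,12,2] → #
    (8,0)@(17, 1): e=[14,16,-2] → ·
    (1,1)@(3, 3): e=[-14,0,42] → ·  [on edge]
    (4,1)@(9, 3): e=[-14,12,30] → ·
    (5,1)@(11, 3): e=[-14,16,26] → ·
    (6,1)@(13, 3): e=[-14,20,22] → ·
    (7,1)@(15, 3): e=[-14,24,18] → ·
  covered (4 px):
    · · · · # # # # · · · ·
    · · · · · · · · · · · ·
    · · · · · · · · · · · ·
    · · · · · · · · · · · ·

Result: [[4,0],[5,0],[6,0],[7,0]]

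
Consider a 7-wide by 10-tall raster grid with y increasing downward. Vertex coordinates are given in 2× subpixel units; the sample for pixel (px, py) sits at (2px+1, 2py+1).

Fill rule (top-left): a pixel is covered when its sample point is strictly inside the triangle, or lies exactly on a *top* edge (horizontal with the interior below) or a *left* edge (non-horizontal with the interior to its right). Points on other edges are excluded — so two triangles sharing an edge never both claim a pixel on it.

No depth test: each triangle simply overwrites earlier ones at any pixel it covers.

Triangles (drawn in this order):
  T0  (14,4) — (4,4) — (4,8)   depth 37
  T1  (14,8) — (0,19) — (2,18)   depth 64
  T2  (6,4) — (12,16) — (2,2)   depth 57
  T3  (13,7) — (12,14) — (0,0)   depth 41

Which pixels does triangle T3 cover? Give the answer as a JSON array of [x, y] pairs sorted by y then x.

T0:
  2·area = 40  (B↔C swapped to make it positive)
  edge (14, 4)→(4, 8): d=(-10,4) right/bottom  bias=-1
  edge (4, 8)→(4, 4): d=(0,-4) top-left  bias=+0
  edge (4, 4)→(14, 4): d=(10,0) top-left  bias=+0
    (2,2)@(5, 5): e=[26,4,10] → █
    (3,2)@(7, 5): e=[18,12,10] → █
    (4,2)@(9, 5): e=[10,20,10] → █
    (5,2)@(11, 5): e=[2,28,10] → █
    (6,2)@(13, 5): e=[-6,36,10] → ·
    (2,3)@(5, 7): e=[6,4,30] → █
    (3,3)@(7, 7): e=[-2,12,30] → ·
    (4,3)@(9, 7): e=[-10,20,30] → ·
    (5,3)@(11, 7): e=[-18,28,30] → ·
    (2,4)@(5, 9): e=[-14,4,50] → ·
  covered (5 px):
    · · · · · · ·
    · · · · · · ·
    · · █ █ █ █ ·
    · · █ · · · ·
    · · · · · · ·
    · · · · · · ·
    · · · · · · ·
    · · · · · · ·
    · · · · · · ·
    · · · · · · ·
T1:
  2·area = 8  (B↔C swapped to make it positive)
  edge (14, 8)→(2, 18): d=(-12,10) right/bottom  bias=-1
  edge (2, 18)→(0, 19): d=(-2,1) right/bottom  bias=-1
  edge (0, 19)→(14, 8): d=(14,-11) top-left  bias=+0
    (1,8)@(3, 17): e=[2,1,5] → █
    (2,8)@(5, 17): e=[-18,-1,27] → ·
    (1,9)@(3, 19): e=[-22,-3,33] → ·
  covered (1 px):
    · · · · · · ·
    · · · · · · ·
    · · · · · · ·
    · · · · · · ·
    · · · · · · ·
    · · · · · · ·
    · · · · · · ·
    · · · · · · ·
    · █ · · · · ·
    · · · · · · ·
T2:
  2·area = 36
  edge (6, 4)→(12, 16): d=(6,12) right/bottom  bias=-1
  edge (12, 16)→(2, 2): d=(-10,-14) top-left  bias=+0
  edge (2, 2)→(6, 4): d=(4,2) right/bottom  bias=-1
    (1,1)@(3, 3): e=[30,4,2] → █
    (2,1)@(5, 3): e=[6,32,-2] → ·
    (1,2)@(3, 5): e=[42,-16,10] → ·
    (2,2)@(5, 5): e=[18,12,6] → █
    (3,2)@(7, 5): e=[-6,40,2] → ·
    (2,3)@(5, 7): e=[30,-8,14] → ·
    (3,3)@(7, 7): e=[6,20,10] → █
    (4,3)@(9, 7): e=[-18,48,6] → ·
    (3,4)@(7, 9): e=[18,0,18] → █  [on edge]
    (4,4)@(9, 9): e=[-6,28,14] → ·
    (3,5)@(7, 11): e=[30,-20,26] → ·
    (4,5)@(9, 11): e=[6,8,22] → █
  covered (5 px):
    · · · · · · ·
    · █ · · · · ·
    · · █ · · · ·
    · · · █ · · ·
    · · · █ · · ·
    · · · · █ · ·
    · · · · · · ·
    · · · · · · ·
    · · · · · · ·
    · · · · · · ·
T3:
  2·area = 98
  edge (13, 7)→(12, 14): d=(-1,7) right/bottom  bias=-1
  edge (12, 14)→(0, 0): d=(-12,-14) top-left  bias=+0
  edge (0, 0)→(13, 7): d=(13,7) right/bottom  bias=-1
    (0,0)@(1, 1): e=[90,2,6] → █
    (1,0)@(3, 1): e=[76,30,-8] → ·
    (0,1)@(1, 3): e=[88,-22,32] → ·
    (1,1)@(3, 3): e=[74,6,18] → █
    (2,1)@(5, 3): e=[60,34,4] → █
    (3,1)@(7, 3): e=[46,62,-10] → ·
    (1,2)@(3, 5): e=[72,-18,44] → ·
    (2,2)@(5, 5): e=[58,10,30] → █
    (3,2)@(7, 5): e=[44,38,16] → █
    (4,2)@(9, 5): e=[30,66,2] → █
    (5,2)@(11, 5): e=[16,94,-12] → ·
    (2,3)@(5, 7): e=[56,-14,56] → ·
    (6,3)@(13, 7): e=[0,98,0] → ·  [on edge]
  covered (12 px):
    █ · · · · · ·
    · █ █ · · · ·
    · · █ █ █ · ·
    · · · █ █ █ ·
    · · · · █ █ ·
    · · · · · █ ·
    · · · · · · ·
    · · · · · · ·
    · · · · · · ·
    · · · · · · ·

Final: [[0,0],[1,1],[2,1],[2,2],[3,2],[4,2],[3,3],[4,3],[5,3],[4,4],[5,4],[5,5]]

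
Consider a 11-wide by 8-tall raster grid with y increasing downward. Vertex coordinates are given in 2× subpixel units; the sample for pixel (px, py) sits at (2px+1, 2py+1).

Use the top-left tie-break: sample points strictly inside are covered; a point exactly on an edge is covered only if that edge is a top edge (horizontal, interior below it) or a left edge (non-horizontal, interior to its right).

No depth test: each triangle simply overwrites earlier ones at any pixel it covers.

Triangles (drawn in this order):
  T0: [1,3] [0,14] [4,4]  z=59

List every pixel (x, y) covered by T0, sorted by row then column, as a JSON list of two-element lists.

T0:
  2·area = 34  (B↔C swapped to make it positive)
  edge (1, 3)→(4, 4): d=(3,1) right/bottom  bias=-1
  edge (4, 4)→(0, 14): d=(-4,10) right/bottom  bias=-1
  edge (0, 14)→(1, 3): d=(1,-11) top-left  bias=+0
    (0,1)@(1, 3): e=[0,34,0] → .  [on edge]
    (0,2)@(1, 5): e=[6,26,2] → X
    (1,2)@(3, 5): e=[4,6,24] → X
    (2,2)@(5, 5): e=[2,-14,46] → .
    (3,2)@(7, 5): e=[0,-34,68] → .  [on edge]
    (0,3)@(1, 7): e=[12,18,4] → X
    (1,3)@(3, 7): e=[10,-2,26] → .
    (6,3)@(13, 7): e=[0,-102,136] → .  [on edge]
    (0,4)@(1, 9): e=[18,10,6] → X
    (1,4)@(3, 9): e=[16,-10,28] → .
    (9,4)@(19, 9): e=[0,-170,204] → .  [on edge]
    (0,5)@(1, 11): e=[24,2,8] → X
  covered (5 px):
    . . . . . . . . . . .
    . . . . . . . . . . .
    X X . . . . . . . . .
    X . . . . . . . . . .
    X . . . . . . . . . .
    X . . . . . . . . . .
    . . . . . . . . . . .
    . . . . . . . . . . .

Answer: [[0,2],[1,2],[0,3],[0,4],[0,5]]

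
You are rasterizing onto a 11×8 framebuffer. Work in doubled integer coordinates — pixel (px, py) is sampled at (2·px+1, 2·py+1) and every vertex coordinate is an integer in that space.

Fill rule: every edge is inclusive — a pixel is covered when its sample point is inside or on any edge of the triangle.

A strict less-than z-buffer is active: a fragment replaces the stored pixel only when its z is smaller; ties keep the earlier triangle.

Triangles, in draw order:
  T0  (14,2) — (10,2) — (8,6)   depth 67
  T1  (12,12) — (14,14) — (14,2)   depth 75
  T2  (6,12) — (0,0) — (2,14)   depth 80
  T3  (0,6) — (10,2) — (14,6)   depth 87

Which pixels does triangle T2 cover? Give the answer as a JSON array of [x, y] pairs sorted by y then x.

T0:
  2·area = 16  (B↔C swapped to make it positive)
  edge (14, 2)→(8, 6): d=(-6,4) inclusive
  edge (8, 6)→(10, 2): d=(2,-4) inclusive
  edge (10, 2)→(14, 2): d=(4,0) inclusive
    (5,1)@(11, 3): e=[6,6,4] → █
    (6,1)@(13, 3): e=[-2,14,4] → ·
    (4,2)@(9, 5): e=[2,2,12] → █
    (5,2)@(11, 5): e=[-6,10,12] → ·
    (4,3)@(9, 7): e=[-10,6,20] → ·
  covered (2 px):
    · · · · · · · · · · ·
    · · · · · █ · · · · ·
    · · · · █ · · · · · ·
    · · · · · · · · · · ·
    · · · · · · · · · · ·
    · · · · · · · · · · ·
    · · · · · · · · · · ·
    · · · · · · · · · · ·
T1:
  2·area = 24  (B↔C swapped to make it positive)
  edge (12, 12)→(14, 2): d=(2,-10) inclusive
  edge (14, 2)→(14, 14): d=(0,12) inclusive
  edge (14, 14)→(12, 12): d=(-2,-2) inclusive
    (0,0)@(1, 1): e=[-132,156,0] → ·  [on edge]
    (1,1)@(3, 3): e=[-108,132,0] → ·  [on edge]
    (2,2)@(5, 5): e=[-84,108,0] → ·  [on edge]
    (3,3)@(7, 7): e=[-60,84,0] → ·  [on edge]
    (6,3)@(13, 7): e=[0,12,12] → █  [on edge]
    (7,3)@(15, 7): e=[20,-12,16] → ·
    (4,4)@(9, 9): e=[-36,60,0] → ·  [on edge]
    (6,4)@(13, 9): e=[4,12,8] → █
    (7,4)@(15, 9): e=[24,-12,12] → ·
    (5,5)@(11, 11): e=[-12,36,0] → ·  [on edge]
    (6,5)@(13, 11): e=[8,12,4] → █
    (7,5)@(15, 11): e=[28,-12,8] → ·
    (6,6)@(13, 13): e=[12,12,0] → █  [on edge]
    (7,7)@(15, 15): e=[36,-12,0] → ·  [on edge]
  covered (4 px):
    · · · · · · · · · · ·
    · · · · · · · · · · ·
    · · · · · · · · · · ·
    · · · · · · █ · · · ·
    · · · · · · █ · · · ·
    · · · · · · █ · · · ·
    · · · · · · █ · · · ·
    · · · · · · · · · · ·
T2:
  2·area = 60  (B↔C swapped to make it positive)
  edge (6, 12)→(2, 14): d=(-4,2) inclusive
  edge (2, 14)→(0, 0): d=(-2,-14) inclusive
  edge (0, 0)→(6, 12): d=(6,12) inclusive
    (0,1)@(1, 3): e=[46,8,6] → █
    (1,1)@(3, 3): e=[42,36,-18] → ·
    (0,2)@(1, 5): e=[38,4,18] → █
    (1,2)@(3, 5): e=[34,32,-6] → ·
    (0,3)@(1, 7): e=[30,0,30] → █  [on edge]
    (1,3)@(3, 7): e=[26,28,6] → █
    (2,3)@(5, 7): e=[22,56,-18] → ·
    (0,4)@(1, 9): e=[22,-4,42] → ·
    (1,4)@(3, 9): e=[18,24,18] → █
    (2,4)@(5, 9): e=[14,52,-6] → ·
    (1,5)@(3, 11): e=[10,20,30] → █
    (2,5)@(5, 11): e=[6,48,6] → █
  covered (8 px):
    · · · · · · · · · · ·
    █ · · · · · · · · · ·
    █ · · · · · · · · · ·
    █ █ · · · · · · · · ·
    · █ · · · · · · · · ·
    · █ █ · · · · · · · ·
    · █ · · · · · · · · ·
    · · · · · · · · · · ·
T3:
  2·area = 56
  edge (0, 6)→(10, 2): d=(10,-4) inclusive
  edge (10, 2)→(14, 6): d=(4,4) inclusive
  edge (14, 6)→(0, 6): d=(-14,0) inclusive
    (4,0)@(9, 1): e=[-14,0,70] → ·  [on edge]
    (4,1)@(9, 3): e=[6,8,42] → █
    (5,1)@(11, 3): e=[14,0,42] → █  [on edge]
    (6,1)@(13, 3): e=[22,-8,42] → ·
    (1,2)@(3, 5): e=[2,40,14] → █
    (2,2)@(5, 5): e=[10,32,14] → █
    (3,2)@(7, 5): e=[18,24,14] → █
    (6,2)@(13, 5): e=[42,0,14] → █  [on edge]
    (7,2)@(15, 5): e=[50,-8,14] → ·
    (1,3)@(3, 7): e=[22,48,-14] → ·
    (2,3)@(5, 7): e=[30,40,-14] → ·
    (3,3)@(7, 7): e=[38,32,-14] → ·
    (7,3)@(15, 7): e=[70,0,-14] → ·  [on edge]
    (8,4)@(17, 9): e=[98,0,-42] → ·  [on edge]
    (9,5)@(19, 11): e=[126,0,-70] → ·  [on edge]
    (10,6)@(21, 13): e=[154,0,-98] → ·  [on edge]
  covered (8 px):
    · · · · · · · · · · ·
    · · · · █ █ · · · · ·
    · █ █ █ █ █ █ · · · ·
    · · · · · · · · · · ·
    · · · · · · · · · · ·
    · · · · · · · · · · ·
    · · · · · · · · · · ·
    · · · · · · · · · · ·

Final: [[0,1],[0,2],[0,3],[1,3],[1,4],[1,5],[2,5],[1,6]]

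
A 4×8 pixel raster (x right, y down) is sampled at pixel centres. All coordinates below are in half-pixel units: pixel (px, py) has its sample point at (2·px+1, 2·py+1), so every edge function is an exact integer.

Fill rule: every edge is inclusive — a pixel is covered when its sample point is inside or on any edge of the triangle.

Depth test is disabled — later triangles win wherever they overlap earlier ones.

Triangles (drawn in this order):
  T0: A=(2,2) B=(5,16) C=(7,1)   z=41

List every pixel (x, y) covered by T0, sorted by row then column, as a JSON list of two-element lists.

T0:
  2·area = 73  (B↔C swapped to make it positive)
  edge (2, 2)→(7, 1): d=(5,-1) inclusive
  edge (7, 1)→(5, 16): d=(-2,15) inclusive
  edge (5, 16)→(2, 2): d=(-3,-14) inclusive
    (3,0)@(7, 1): e=[0,0,73] → #  [on edge]
    (1,1)@(3, 3): e=[6,56,11] → #
    (2,1)@(5, 3): e=[8,26,39] → #
    (3,1)@(7, 3): e=[10,-4,67] → ·
    (1,2)@(3, 5): e=[16,52,5] → #
    (3,2)@(7, 5): e=[20,-8,61] → ·
    (1,3)@(3, 7): e=[26,48,-1] → ·
    (2,3)@(5, 7): e=[28,18,27] → #
    (3,3)@(7, 7): e=[30,-12,55] → ·
    (2,4)@(5, 9): e=[38,14,21] → #
    (3,4)@(7, 9): e=[40,-16,49] → ·
    (2,5)@(5, 11): e=[48,10,15] → #
  covered (10 px):
    · · · #
    · # # ·
    · # # ·
    · · # ·
    · · # ·
    · · # ·
    · · # ·
    · · # ·

Answer: [[3,0],[1,1],[2,1],[1,2],[2,2],[2,3],[2,4],[2,5],[2,6],[2,7]]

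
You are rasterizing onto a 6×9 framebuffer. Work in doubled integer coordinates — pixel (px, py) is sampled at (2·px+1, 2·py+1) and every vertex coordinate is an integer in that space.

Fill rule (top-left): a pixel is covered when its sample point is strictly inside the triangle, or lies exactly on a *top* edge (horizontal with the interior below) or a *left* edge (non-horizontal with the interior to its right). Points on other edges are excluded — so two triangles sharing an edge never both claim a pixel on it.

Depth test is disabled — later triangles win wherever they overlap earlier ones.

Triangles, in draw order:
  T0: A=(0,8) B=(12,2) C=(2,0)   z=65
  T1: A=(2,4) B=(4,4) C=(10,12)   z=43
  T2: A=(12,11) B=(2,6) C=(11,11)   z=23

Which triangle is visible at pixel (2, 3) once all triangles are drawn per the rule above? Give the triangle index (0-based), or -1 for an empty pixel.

T0:
  2·area = 84  (B↔C swapped to make it positive)
  edge (0, 8)→(2, 0): d=(2,-8) top-left  bias=+0
  edge (2, 0)→(12, 2): d=(10,2) right/bottom  bias=-1
  edge (12, 2)→(0, 8): d=(-12,6) right/bottom  bias=-1
    (1,0)@(3, 1): e=[10,8,66] → X
    (2,0)@(5, 1): e=[26,4,54] → X
    (3,0)@(7, 1): e=[42,0,42] → .  [on edge]
    (1,1)@(3, 3): e=[14,28,42] → X
    (3,1)@(7, 3): e=[46,20,18] → X
    (4,1)@(9, 3): e=[62,16,6] → X
    (5,1)@(11, 3): e=[78,12,-6] → .
    (0,2)@(1, 5): e=[2,52,30] → X
    (3,2)@(7, 5): e=[50,40,-6] → .
    (4,2)@(9, 5): e=[66,36,-18] → .
    (0,3)@(1, 7): e=[6,72,6] → X
    (1,3)@(3, 7): e=[22,68,-6] → .
  covered (10 px):
    . X X . . .
    . X X X X .
    X X X . . .
    X . . . . .
    . . . . . .
    . . . . . .
    . . . . . .
    . . . . . .
    . . . . . .
T1:
  2·area = 16
  edge (2, 4)→(4, 4): d=(2,0) top-left  bias=+0
  edge (4, 4)→(10, 12): d=(6,8) right/bottom  bias=-1
  edge (10, 12)→(2, 4): d=(-8,-8) top-left  bias=+0
    (0,1)@(1, 3): e=[-2,18,0] → .  [on edge]
    (1,2)@(3, 5): e=[2,14,0] → X  [on edge]
    (2,2)@(5, 5): e=[2,-2,16] → .
    (1,3)@(3, 7): e=[6,26,-16] → .
    (2,3)@(5, 7): e=[6,10,0] → X  [on edge]
    (3,3)@(7, 7): e=[6,-6,16] → .
    (2,4)@(5, 9): e=[10,22,-16] → .
    (3,4)@(7, 9): e=[10,6,0] → X  [on edge]
    (4,4)@(9, 9): e=[10,-10,16] → .
    (3,5)@(7, 11): e=[14,18,-16] → .
    (4,5)@(9, 11): e=[14,2,0] → X  [on edge]
    (5,5)@(11, 11): e=[14,-14,16] → .
    (5,6)@(11, 13): e=[18,-2,0] → .  [on edge]
  covered (4 px):
    . . . . . .
    . . . . . .
    . X . . . .
    . . X . . .
    . . . X . .
    . . . . X .
    . . . . . .
    . . . . . .
    . . . . . .
T2:
  2·area = 5  (B↔C swapped to make it positive)
  edge (12, 11)→(11, 11): d=(-1,0) right/bottom  bias=-1
  edge (11, 11)→(2, 6): d=(-9,-5) top-left  bias=+0
  edge (2, 6)→(12, 11): d=(10,5) right/bottom  bias=-1
    (0,5)@(1, 11): e=[0,-50,55] → .  [on edge]
    (1,5)@(3, 11): e=[0,-40,45] → .  [on edge]
    (2,5)@(5, 11): e=[0,-30,35] → .  [on edge]
    (3,5)@(7, 11): e=[0,-20,25] → .  [on edge]
    (4,5)@(9, 11): e=[0,-10,15] → .  [on edge]
    (5,5)@(11, 11): e=[0,0,5] → .  [on edge]
  covered (0 px):
    . . . . . .
    . . . . . .
    . . . . . .
    . . . . . .
    . . . . . .
    . . . . . .
    . . . . . .
    . . . . . .
    . . . . . .

Z-buffer (winner per pixel, '.' = empty):
  . 0 0 . . .
  . 0 0 0 0 .
  0 1 0 . . .
  0 . 1 . . .
  . . . 1 . .
  . . . . 1 .
  . . . . . .
  . . . . . .
  . . . . . .

Final: 1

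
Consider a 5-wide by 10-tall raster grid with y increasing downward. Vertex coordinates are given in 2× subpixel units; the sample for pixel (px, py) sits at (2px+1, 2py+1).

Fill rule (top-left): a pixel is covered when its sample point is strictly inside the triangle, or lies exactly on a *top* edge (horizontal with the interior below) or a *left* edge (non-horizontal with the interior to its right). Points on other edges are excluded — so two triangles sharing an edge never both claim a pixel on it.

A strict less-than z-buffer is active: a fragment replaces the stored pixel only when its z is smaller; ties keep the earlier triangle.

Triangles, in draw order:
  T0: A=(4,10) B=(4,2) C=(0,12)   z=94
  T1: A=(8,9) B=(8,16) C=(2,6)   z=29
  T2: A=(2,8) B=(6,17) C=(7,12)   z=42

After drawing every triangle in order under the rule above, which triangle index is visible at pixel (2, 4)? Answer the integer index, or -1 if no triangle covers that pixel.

T0:
  2·area = 32  (B↔C swapped to make it positive)
  edge (4, 10)→(0, 12): d=(-4,2) right/bottom  bias=-1
  edge (0, 12)→(4, 2): d=(4,-10) top-left  bias=+0
  edge (4, 2)→(4, 10): d=(0,8) right/bottom  bias=-1
    (1,2)@(3, 5): e=[22,2,8] → #
    (2,2)@(5, 5): e=[18,22,-8] → ·
    (1,3)@(3, 7): e=[14,10,8] → #
    (2,3)@(5, 7): e=[10,30,-8] → ·
    (1,4)@(3, 9): e=[6,18,8] → #
    (2,4)@(5, 9): e=[2,38,-8] → ·
    (0,5)@(1, 11): e=[2,6,24] → #
    (1,5)@(3, 11): e=[-2,26,8] → ·
    (0,6)@(1, 13): e=[-6,14,24] → ·
  covered (4 px):
    · · · · ·
    · · · · ·
    · # · · ·
    · # · · ·
    · # · · ·
    # · · · ·
    · · · · ·
    · · · · ·
    · · · · ·
    · · · · ·
T1:
  2·area = 42
  edge (8, 9)→(8, 16): d=(0,7) right/bottom  bias=-1
  edge (8, 16)→(2, 6): d=(-6,-10) top-left  bias=+0
  edge (2, 6)→(8, 9): d=(6,3) right/bottom  bias=-1
    (1,3)@(3, 7): e=[35,4,3] → #
    (2,3)@(5, 7): e=[21,24,-3] → ·
    (1,4)@(3, 9): e=[35,-8,15] → ·
    (2,4)@(5, 9): e=[21,12,9] → #
    (3,4)@(7, 9): e=[7,32,3] → #
    (4,4)@(9, 9): e=[-7,52,-3] → ·
    (2,5)@(5, 11): e=[21,0,21] → #  [on edge]
    (4,5)@(9, 11): e=[-7,40,9] → ·
    (2,6)@(5, 13): e=[21,-12,33] → ·
    (3,6)@(7, 13): e=[7,8,27] → #
    (4,6)@(9, 13): e=[-7,28,21] → ·
    (3,7)@(7, 15): e=[7,-4,39] → ·
  covered (6 px):
    · · · · ·
    · · · · ·
    · · · · ·
    · # · · ·
    · · # # ·
    · · # # ·
    · · · # ·
    · · · · ·
    · · · · ·
    · · · · ·
T2:
  2·area = 29  (B↔C swapped to make it positive)
  edge (2, 8)→(7, 12): d=(5,4) right/bottom  bias=-1
  edge (7, 12)→(6, 17): d=(-1,5) right/bottom  bias=-1
  edge (6, 17)→(2, 8): d=(-4,-9) top-left  bias=+0
    (1,4)@(3, 9): e=[1,23,5] → #
    (2,4)@(5, 9): e=[-7,13,23] → ·
    (1,5)@(3, 11): e=[11,21,-3] → ·
    (2,5)@(5, 11): e=[3,11,15] → #
    (3,5)@(7, 11): e=[-5,1,33] → ·
    (2,6)@(5, 13): e=[13,9,7] → #
    (3,6)@(7, 13): e=[5,-1,25] → ·
    (2,7)@(5, 15): e=[23,7,-1] → ·
  covered (3 px):
    · · · · ·
    · · · · ·
    · · · · ·
    · · · · ·
    · # · · ·
    · · # · ·
    · · # · ·
    · · · · ·
    · · · · ·
    · · · · ·

Z-buffer (winner per pixel, '.' = empty):
  . . . . .
  . . . . .
  . 0 . . .
  . 1 . . .
  . 2 1 1 .
  0 . 1 1 .
  . . 2 1 .
  . . . . .
  . . . . .
  . . . . .

Result: 1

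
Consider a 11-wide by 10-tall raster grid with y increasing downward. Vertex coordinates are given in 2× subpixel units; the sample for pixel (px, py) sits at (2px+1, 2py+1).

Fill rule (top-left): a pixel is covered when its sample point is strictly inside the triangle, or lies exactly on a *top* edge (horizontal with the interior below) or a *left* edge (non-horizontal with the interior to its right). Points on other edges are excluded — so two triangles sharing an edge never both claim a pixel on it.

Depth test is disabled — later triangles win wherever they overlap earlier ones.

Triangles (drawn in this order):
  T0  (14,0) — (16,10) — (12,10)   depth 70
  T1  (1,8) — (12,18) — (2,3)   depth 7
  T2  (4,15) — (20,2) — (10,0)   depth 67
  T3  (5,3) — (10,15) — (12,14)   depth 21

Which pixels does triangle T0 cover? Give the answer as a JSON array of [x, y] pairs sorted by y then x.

T0:
  2·area = 40
  edge (14, 0)→(16, 10): d=(2,10) right/bottom  bias=-1
  edge (16, 10)→(12, 10): d=(-4,0) right/bottom  bias=-1
  edge (12, 10)→(14, 0): d=(2,-10) top-left  bias=+0
    (6,2)@(13, 5): e=[20,20,0] → #  [on edge]
    (7,2)@(15, 5): e=[0,20,20] → ·  [on edge]
    (6,3)@(13, 7): e=[24,12,4] → #
    (7,3)@(15, 7): e=[4,12,24] → #
    (8,3)@(17, 7): e=[-16,12,44] → ·
    (6,4)@(13, 9): e=[28,4,8] → #
    (8,4)@(17, 9): e=[-12,4,48] → ·
    (6,5)@(13, 11): e=[32,-4,12] → ·
    (7,5)@(15, 11): e=[12,-4,32] → ·
    (5,7)@(11, 15): e=[60,-20,0] → ·  [on edge]
    (8,7)@(17, 15): e=[0,-20,60] → ·  [on edge]
  covered (5 px):
    · · · · · · · · · · ·
    · · · · · · · · · · ·
    · · · · · · # · · · ·
    · · · · · · # # · · ·
    · · · · · · # # · · ·
    · · · · · · · · · · ·
    · · · · · · · · · · ·
    · · · · · · · · · · ·
    · · · · · · · · · · ·
    · · · · · · · · · · ·
T1:
  2·area = 65  (B↔C swapped to make it positive)
  edge (1, 8)→(2, 3): d=(1,-5) top-left  bias=+0
  edge (2, 3)→(12, 18): d=(10,15) right/bottom  bias=-1
  edge (12, 18)→(1, 8): d=(-11,-10) top-left  bias=+0
    (1,2)@(3, 5): e=[7,5,53] → #
    (2,2)@(5, 5): e=[17,-25,73] → ·
    (1,3)@(3, 7): e=[9,25,31] → #
    (2,3)@(5, 7): e=[19,-5,51] → ·
    (1,4)@(3, 9): e=[11,45,9] → #
    (2,4)@(5, 9): e=[21,15,29] → #
    (3,4)@(7, 9): e=[31,-15,49] → ·
    (1,5)@(3, 11): e=[13,65,-13] → ·
    (2,5)@(5, 11): e=[23,35,7] → #
    (3,5)@(7, 11): e=[33,5,27] → #
    (4,5)@(9, 11): e=[43,-25,47] → ·
    (2,6)@(5, 13): e=[25,55,-15] → ·
  covered (9 px):
    · · · · · · · · · · ·
    · · · · · · · · · · ·
    · # · · · · · · · · ·
    · # · · · · · · · · ·
    · # # · · · · · · · ·
    · · # # · · · · · · ·
    · · · # · · · · · · ·
    · · · · # · · · · · ·
    · · · · · # · · · · ·
    · · · · · · · · · · ·
T2:
  2·area = 162  (B↔C swapped to make it positive)
  edge (4, 15)→(10, 0): d=(6,-15) top-left  bias=+0
  edge (10, 0)→(20, 2): d=(10,2) right/bottom  bias=-1
  edge (20, 2)→(4, 15): d=(-16,13) right/bottom  bias=-1
    (5,0)@(11, 1): e=[21,8,133] → #
    (6,0)@(13, 1): e=[51,4,107] → #
    (7,0)@(15, 1): e=[81,0,81] → ·  [on edge]
    (4,1)@(9, 3): e=[3,32,127] → #
    (7,1)@(15, 3): e=[93,20,49] → #
    (8,1)@(17, 3): e=[123,16,23] → #
    (9,1)@(19, 3): e=[153,12,-3] → ·
    (4,2)@(9, 5): e=[15,52,95] → #
    (8,2)@(17, 5): e=[135,36,-9] → ·
    (4,3)@(9, 7): e=[27,72,63] → #
    (7,3)@(15, 7): e=[117,60,-15] → ·
    (3,4)@(7, 9): e=[9,96,57] → #
  covered (19 px):
    · · · · · # # · · · ·
    · · · · # # # # # · ·
    · · · · # # # # · · ·
    · · · · # # # · · · ·
    · · · # # # · · · · ·
    · · · # · · · · · · ·
    · · # · · · · · · · ·
    · · · · · · · · · · ·
    · · · · · · · · · · ·
    · · · · · · · · · · ·
T3:
  2·area = 29  (B↔C swapped to make it positive)
  edge (5, 3)→(12, 14): d=(7,11) right/bottom  bias=-1
  edge (12, 14)→(10, 15): d=(-2,1) right/bottom  bias=-1
  edge (10, 15)→(5, 3): d=(-5,-12) top-left  bias=+0
    (2,1)@(5, 3): e=[0,29,0] → ·  [on edge]
    (3,3)@(7, 7): e=[6,19,4] → #
    (4,3)@(9, 7): e=[-16,17,28] → ·
    (3,4)@(7, 9): e=[20,15,-6] → ·
    (4,5)@(9, 11): e=[12,9,8] → #
    (5,5)@(11, 11): e=[-10,7,32] → ·
    (4,6)@(9, 13): e=[26,5,-2] → ·
    (5,6)@(11, 13): e=[4,3,22] → #
    (6,6)@(13, 13): e=[-18,1,46] → ·
    (5,7)@(11, 15): e=[18,-1,12] → ·
  covered (3 px):
    · · · · · · · · · · ·
    · · · · · · · · · · ·
    · · · · · · · · · · ·
    · · · # · · · · · · ·
    · · · · · · · · · · ·
    · · · · # · · · · · ·
    · · · · · # · · · · ·
    · · · · · · · · · · ·
    · · · · · · · · · · ·
    · · · · · · · · · · ·

Answer: [[6,2],[6,3],[7,3],[6,4],[7,4]]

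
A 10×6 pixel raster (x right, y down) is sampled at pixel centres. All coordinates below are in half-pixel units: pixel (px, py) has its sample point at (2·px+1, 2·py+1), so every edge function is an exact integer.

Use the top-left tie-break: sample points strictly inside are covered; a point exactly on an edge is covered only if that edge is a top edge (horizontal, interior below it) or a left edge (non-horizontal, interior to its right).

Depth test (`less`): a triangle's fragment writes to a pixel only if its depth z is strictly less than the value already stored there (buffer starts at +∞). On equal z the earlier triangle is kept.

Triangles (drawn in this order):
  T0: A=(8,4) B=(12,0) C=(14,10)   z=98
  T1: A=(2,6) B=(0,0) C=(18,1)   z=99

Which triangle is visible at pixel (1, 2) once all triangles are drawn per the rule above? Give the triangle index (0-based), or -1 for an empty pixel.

T0:
  2·area = 48
  edge (8, 4)→(12, 0): d=(4,-4) top-left  bias=+0
  edge (12, 0)→(14, 10): d=(2,10) right/bottom  bias=-1
  edge (14, 10)→(8, 4): d=(-6,-6) top-left  bias=+0
    (2,0)@(5, 1): e=[-24,72,0] → .  [on edge]
    (5,0)@(11, 1): e=[0,12,36] → X  [on edge]
    (6,0)@(13, 1): e=[8,-8,48] → .
    (3,1)@(7, 3): e=[-8,56,0] → .  [on edge]
    (4,1)@(9, 3): e=[0,36,12] → X  [on edge]
    (6,1)@(13, 3): e=[16,-4,36] → .
    (3,2)@(7, 5): e=[0,60,-12] → .  [on edge]
    (4,2)@(9, 5): e=[8,40,0] → X  [on edge]
    (6,2)@(13, 5): e=[24,0,24] → .  [on edge]
    (2,3)@(5, 7): e=[0,84,-36] → .  [on edge]
    (4,3)@(9, 7): e=[16,44,-12] → .
    (5,3)@(11, 7): e=[24,24,0] → X  [on edge]
    (1,4)@(3, 9): e=[0,108,-60] → .  [on edge]
    (6,4)@(13, 9): e=[40,8,0] → X  [on edge]
    (0,5)@(1, 11): e=[0,132,-84] → .  [on edge]
    (7,5)@(15, 11): e=[56,-8,0] → .  [on edge]
  covered (8 px):
    . . . . . X . . . .
    . . . . X X . . . .
    . . . . X X . . . .
    . . . . . X X . . .
    . . . . . . X . . .
    . . . . . . . . . .
T1:
  2·area = 106
  edge (2, 6)→(0, 0): d=(-2,-6) top-left  bias=+0
  edge (0, 0)→(18, 1): d=(18,1) right/bottom  bias=-1
  edge (18, 1)→(2, 6): d=(-16,5) right/bottom  bias=-1
    (0,0)@(1, 1): e=[4,17,85] → X
    (1,0)@(3, 1): e=[16,15,75] → X
    (2,0)@(5, 1): e=[28,13,65] → X
    (3,0)@(7, 1): e=[40,11,55] → X
    (4,0)@(9, 1): e=[52,9,45] → X
    (5,0)@(11, 1): e=[64,7,35] → X
    (6,0)@(13, 1): e=[76,5,25] → X
    (7,0)@(15, 1): e=[88,3,15] → X
    (8,0)@(17, 1): e=[100,1,5] → X
    (9,0)@(19, 1): e=[112,-1,-5] → .
    (0,1)@(1, 3): e=[0,53,53] → X  [on edge]
    (6,1)@(13, 3): e=[72,41,-7] → .
    (1,4)@(3, 9): e=[0,159,-53] → .  [on edge]
  covered (17 px):
    X X X X X X X X X .
    X X X X X X . . . .
    . X X . . . . . . .
    . . . . . . . . . .
    . . . . . . . . . .
    . . . . . . . . . .

Z-buffer (winner per pixel, '.' = empty):
  1 1 1 1 1 0 1 1 1 .
  1 1 1 1 0 0 . . . .
  . 1 1 . 0 0 . . . .
  . . . . . 0 0 . . .
  . . . . . . 0 . . .
  . . . . . . . . . .

Answer: 1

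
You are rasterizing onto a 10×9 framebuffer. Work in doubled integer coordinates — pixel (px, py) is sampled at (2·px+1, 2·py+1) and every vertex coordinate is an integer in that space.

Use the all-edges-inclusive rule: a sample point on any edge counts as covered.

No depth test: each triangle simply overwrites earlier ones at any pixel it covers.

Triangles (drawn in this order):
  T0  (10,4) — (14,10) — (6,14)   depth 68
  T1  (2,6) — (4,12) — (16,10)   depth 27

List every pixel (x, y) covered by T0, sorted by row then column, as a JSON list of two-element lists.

T0:
  2·area = 64
  edge (10, 4)→(14, 10): d=(4,6) inclusive
  edge (14, 10)→(6, 14): d=(-8,4) inclusive
  edge (6, 14)→(10, 4): d=(4,-10) inclusive
    (4,3)@(9, 7): e=[18,44,2] → X
    (5,3)@(11, 7): e=[6,36,22] → X
    (6,3)@(13, 7): e=[-6,28,42] → .
    (4,4)@(9, 9): e=[26,28,10] → X
    (6,4)@(13, 9): e=[2,12,50] → X
    (7,4)@(15, 9): e=[-10,4,70] → .
    (4,5)@(9, 11): e=[34,12,18] → X
    (6,5)@(13, 11): e=[10,-4,58] → .
    (3,6)@(7, 13): e=[54,4,6] → X
    (4,6)@(9, 13): e=[42,-4,26] → .
    (5,6)@(11, 13): e=[30,-12,46] → .
    (3,7)@(7, 15): e=[62,-12,14] → .
  covered (8 px):
    . . . . . . . . . .
    . . . . . . . . . .
    . . . . . . . . . .
    . . . . X X . . . .
    . . . . X X X . . .
    . . . . X X . . . .
    . . . X . . . . . .
    . . . . . . . . . .
    . . . . . . . . . .
T1:
  2·area = 76  (B↔C swapped to make it positive)
  edge (2, 6)→(16, 10): d=(14,4) inclusive
  edge (16, 10)→(4, 12): d=(-12,2) inclusive
  edge (4, 12)→(2, 6): d=(-2,-6) inclusive
    (0,1)@(1, 3): e=[-38,114,0] → .  [on edge]
    (1,3)@(3, 7): e=[10,62,4] → X
    (2,3)@(5, 7): e=[2,58,16] → X
    (3,3)@(7, 7): e=[-6,54,28] → .
    (1,4)@(3, 9): e=[38,38,0] → X  [on edge]
    (3,4)@(7, 9): e=[22,30,24] → X
    (4,4)@(9, 9): e=[14,26,36] → X
    (5,4)@(11, 9): e=[6,22,48] → X
    (6,4)@(13, 9): e=[-2,18,60] → .
    (1,5)@(3, 11): e=[66,14,-4] → .
    (2,5)@(5, 11): e=[58,10,8] → X
    (5,5)@(11, 11): e=[34,-2,44] → .
    (2,7)@(5, 15): e=[114,-38,0] → .  [on edge]
  covered (10 px):
    . . . . . . . . . .
    . . . . . . . . . .
    . . . . . . . . . .
    . X X . . . . . . .
    . X X X X X . . . .
    . . X X X . . . . .
    . . . . . . . . . .
    . . . . . . . . . .
    . . . . . . . . . .

Result: [[4,3],[5,3],[4,4],[5,4],[6,4],[4,5],[5,5],[3,6]]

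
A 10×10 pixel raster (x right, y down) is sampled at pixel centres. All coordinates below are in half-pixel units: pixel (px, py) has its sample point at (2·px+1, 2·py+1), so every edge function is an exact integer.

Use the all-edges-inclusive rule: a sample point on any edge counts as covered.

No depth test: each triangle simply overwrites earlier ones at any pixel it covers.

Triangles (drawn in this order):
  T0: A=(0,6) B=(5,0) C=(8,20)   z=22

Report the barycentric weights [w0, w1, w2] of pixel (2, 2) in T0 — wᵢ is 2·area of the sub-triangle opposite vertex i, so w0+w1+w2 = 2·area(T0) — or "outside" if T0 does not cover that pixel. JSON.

T0:
  2·area = 118
  edge (0, 6)→(5, 0): d=(5,-6) inclusive
  edge (5, 0)→(8, 20): d=(3,20) inclusive
  edge (8, 20)→(0, 6): d=(-8,-14) inclusive
    (2,0)@(5, 1): e=[5,3,110] → X
    (3,0)@(7, 1): e=[17,-37,138] → .
    (1,1)@(3, 3): e=[3,49,66] → X
    (3,1)@(7, 3): e=[27,-31,122] → .
    (0,2)@(1, 5): e=[1,95,22] → X
    (3,2)@(7, 5): e=[37,-25,106] → .
    (0,3)@(1, 7): e=[11,101,6] → X
    (3,3)@(7, 7): e=[47,-19,90] → .
    (0,4)@(1, 9): e=[21,107,-10] → .
    (1,4)@(3, 9): e=[33,67,18] → X
    (3,4)@(7, 9): e=[57,-13,74] → .
    (1,5)@(3, 11): e=[43,73,2] → X
  covered (16 px):
    . . X . . . . . . .
    . X X . . . . . . .
    X X X . . . . . . .
    X X X . . . . . . .
    . X X . . . . . . .
    . X X . . . . . . .
    . . X . . . . . . .
    . . . X . . . . . .
    . . . X . . . . . .
    . . . . . . . . . .

Result: [15,78,25]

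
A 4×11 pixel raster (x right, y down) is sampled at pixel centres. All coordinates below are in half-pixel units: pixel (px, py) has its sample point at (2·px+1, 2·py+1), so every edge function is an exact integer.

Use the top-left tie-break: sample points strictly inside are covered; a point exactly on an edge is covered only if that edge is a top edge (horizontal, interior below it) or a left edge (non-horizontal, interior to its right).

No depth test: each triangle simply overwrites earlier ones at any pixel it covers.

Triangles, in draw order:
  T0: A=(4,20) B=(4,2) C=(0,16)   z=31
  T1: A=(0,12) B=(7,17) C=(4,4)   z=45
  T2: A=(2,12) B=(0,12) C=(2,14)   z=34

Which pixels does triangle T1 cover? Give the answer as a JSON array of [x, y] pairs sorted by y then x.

T0:
  2·area = 72  (B↔C swapped to make it positive)
  edge (4, 20)→(0, 16): d=(-4,-4) top-left  bias=+0
  edge (0, 16)→(4, 2): d=(4,-14) top-left  bias=+0
  edge (4, 2)→(4, 20): d=(0,18) right/bottom  bias=-1
    (1,3)@(3, 7): e=[48,6,18] → #
    (2,3)@(5, 7): e=[56,34,-18] → ·
    (1,4)@(3, 9): e=[40,14,18] → #
    (2,4)@(5, 9): e=[48,42,-18] → ·
    (1,5)@(3, 11): e=[32,22,18] → #
    (2,5)@(5, 11): e=[40,50,-18] → ·
    (0,6)@(1, 13): e=[16,2,54] → #
    (2,6)@(5, 13): e=[32,58,-18] → ·
    (0,7)@(1, 15): e=[8,10,54] → #
    (2,7)@(5, 15): e=[24,66,-18] → ·
    (0,8)@(1, 17): e=[0,18,54] → #  [on edge]
    (2,8)@(5, 17): e=[16,74,-18] → ·
    (1,9)@(3, 19): e=[0,54,18] → #  [on edge]
    (2,10)@(5, 21): e=[0,90,-18] → ·  [on edge]
  covered (10 px):
    · · · ·
    · · · ·
    · · · ·
    · # · ·
    · # · ·
    · # · ·
    # # · ·
    # # · ·
    # # · ·
    · # · ·
    · · · ·
T1:
  2·area = 76  (B↔C swapped to make it positive)
  edge (0, 12)→(4, 4): d=(4,-8) top-left  bias=+0
  edge (4, 4)→(7, 17): d=(3,13) right/bottom  bias=-1
  edge (7, 17)→(0, 12): d=(-7,-5) top-left  bias=+0
    (1,3)@(3, 7): e=[4,22,50] → #
    (2,3)@(5, 7): e=[20,-4,60] → ·
    (1,4)@(3, 9): e=[12,28,36] → #
    (2,4)@(5, 9): e=[28,2,46] → #
    (3,4)@(7, 9): e=[44,-24,56] → ·
    (0,5)@(1, 11): e=[4,60,12] → #
    (3,5)@(7, 11): e=[52,-18,42] → ·
    (0,6)@(1, 13): e=[12,66,-2] → ·
    (1,6)@(3, 13): e=[28,40,8] → #
    (3,6)@(7, 13): e=[60,-12,28] → ·
    (1,7)@(3, 15): e=[36,46,-6] → ·
    (2,7)@(5, 15): e=[52,20,4] → #
    (3,8)@(7, 17): e=[76,0,0] → ·  [on edge]
  covered (9 px):
    · · · ·
    · · · ·
    · · · ·
    · # · ·
    · # # ·
    # # # ·
    · # # ·
    · · # ·
    · · · ·
    · · · ·
    · · · ·
T2:
  2·area = 4  (B↔C swapped to make it positive)
  edge (2, 12)→(2, 14): d=(0,2) right/bottom  bias=-1
  edge (2, 14)→(0, 12): d=(-2,-2) top-left  bias=+0
  edge (0, 12)→(2, 12): d=(2,0) top-left  bias=+0
    (0,6)@(1, 13): e=[2,0,2] → #  [on edge]
    (1,6)@(3, 13): e=[-2,4,2] → ·
    (0,7)@(1, 15): e=[2,-4,6] → ·
    (1,7)@(3, 15): e=[-2,0,6] → ·  [on edge]
    (2,8)@(5, 17): e=[-6,0,10] → ·  [on edge]
    (3,9)@(7, 19): e=[-10,0,14] → ·  [on edge]
  covered (1 px):
    · · · ·
    · · · ·
    · · · ·
    · · · ·
    · · · ·
    · · · ·
    # · · ·
    · · · ·
    · · · ·
    · · · ·
    · · · ·

Answer: [[1,3],[1,4],[2,4],[0,5],[1,5],[2,5],[1,6],[2,6],[2,7]]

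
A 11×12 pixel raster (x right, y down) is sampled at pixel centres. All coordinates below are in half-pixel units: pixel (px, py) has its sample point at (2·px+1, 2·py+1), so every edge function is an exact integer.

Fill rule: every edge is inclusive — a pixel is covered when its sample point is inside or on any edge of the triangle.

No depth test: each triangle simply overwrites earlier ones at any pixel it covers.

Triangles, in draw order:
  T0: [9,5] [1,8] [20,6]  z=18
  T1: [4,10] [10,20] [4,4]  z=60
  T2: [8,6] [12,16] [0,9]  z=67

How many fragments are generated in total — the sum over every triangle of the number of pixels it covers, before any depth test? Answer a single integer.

T0:
  2·area = 41  (B↔C swapped to make it positive)
  edge (9, 5)→(20, 6): d=(11,1) inclusive
  edge (20, 6)→(1, 8): d=(-19,2) inclusive
  edge (1, 8)→(9, 5): d=(8,-3) inclusive
    (4,2)@(9, 5): e=[0,41,0] → █  [on edge]
    (5,2)@(11, 5): e=[-2,37,6] → ·
    (2,3)@(5, 7): e=[26,11,4] → █
    (3,3)@(7, 7): e=[24,7,10] → █
    (5,3)@(11, 7): e=[20,-1,22] → ·
    (2,4)@(5, 9): e=[48,-27,20] → ·
    (3,4)@(7, 9): e=[46,-31,26] → ·
    (4,4)@(9, 9): e=[44,-35,32] → ·
  covered (4 px):
    · · · · · · · · · · ·
    · · · · · · · · · · ·
    · · · · █ · · · · · ·
    · · █ █ █ · · · · · ·
    · · · · · · · · · · ·
    · · · · · · · · · · ·
    · · · · · · · · · · ·
    · · · · · · · · · · ·
    · · · · · · · · · · ·
    · · · · · · · · · · ·
    · · · · · · · · · · ·
    · · · · · · · · · · ·
T1:
  2·area = 36  (B↔C swapped to make it positive)
  edge (4, 10)→(4, 4): d=(0,-6) inclusive
  edge (4, 4)→(10, 20): d=(6,16) inclusive
  edge (10, 20)→(4, 10): d=(-6,-10) inclusive
    (0,2)@(1, 5): e=[-18,54,0] → ·  [on edge]
    (2,3)@(5, 7): e=[6,2,28] → █
    (3,3)@(7, 7): e=[18,-30,48] → ·
    (2,4)@(5, 9): e=[6,14,16] → █
    (3,4)@(7, 9): e=[18,-18,36] → ·
    (2,5)@(5, 11): e=[6,26,4] → █
    (3,5)@(7, 11): e=[18,-6,24] → ·
    (2,6)@(5, 13): e=[6,38,-8] → ·
    (3,6)@(7, 13): e=[18,6,12] → █
    (4,6)@(9, 13): e=[30,-26,32] → ·
    (3,7)@(7, 15): e=[18,18,0] → █  [on edge]
    (4,7)@(9, 15): e=[30,-14,20] → ·
  covered (5 px):
    · · · · · · · · · · ·
    · · · · · · · · · · ·
    · · · · · · · · · · ·
    · · █ · · · · · · · ·
    · · █ · · · · · · · ·
    · · █ · · · · · · · ·
    · · · █ · · · · · · ·
    · · · █ · · · · · · ·
    · · · · · · · · · · ·
    · · · · · · · · · · ·
    · · · · · · · · · · ·
    · · · · · · · · · · ·
T2:
  2·area = 92
  edge (8, 6)→(12, 16): d=(4,10) inclusive
  edge (12, 16)→(0, 9): d=(-12,-7) inclusive
  edge (0, 9)→(8, 6): d=(8,-3) inclusive
    (3,3)@(7, 7): e=[14,73,5] → █
    (4,3)@(9, 7): e=[-6,87,11] → ·
    (0,4)@(1, 9): e=[82,7,3] → █
    (1,4)@(3, 9): e=[62,21,9] → █
    (2,4)@(5, 9): e=[42,35,15] → █
    (4,4)@(9, 9): e=[2,63,27] → █
    (5,4)@(11, 9): e=[-18,77,33] → ·
    (0,5)@(1, 11): e=[90,-17,19] → ·
    (1,5)@(3, 11): e=[70,-3,25] → ·
    (2,5)@(5, 11): e=[50,11,31] → █
    (5,5)@(11, 11): e=[-10,53,49] → ·
    (2,6)@(5, 13): e=[58,-13,47] → ·
  covered (12 px):
    · · · · · · · · · · ·
    · · · · · · · · · · ·
    · · · · · · · · · · ·
    · · · █ · · · · · · ·
    █ █ █ █ █ · · · · · ·
    · · █ █ █ · · · · · ·
    · · · █ █ · · · · · ·
    · · · · · █ · · · · ·
    · · · · · · · · · · ·
    · · · · · · · · · · ·
    · · · · · · · · · · ·
    · · · · · · · · · · ·

Result: 21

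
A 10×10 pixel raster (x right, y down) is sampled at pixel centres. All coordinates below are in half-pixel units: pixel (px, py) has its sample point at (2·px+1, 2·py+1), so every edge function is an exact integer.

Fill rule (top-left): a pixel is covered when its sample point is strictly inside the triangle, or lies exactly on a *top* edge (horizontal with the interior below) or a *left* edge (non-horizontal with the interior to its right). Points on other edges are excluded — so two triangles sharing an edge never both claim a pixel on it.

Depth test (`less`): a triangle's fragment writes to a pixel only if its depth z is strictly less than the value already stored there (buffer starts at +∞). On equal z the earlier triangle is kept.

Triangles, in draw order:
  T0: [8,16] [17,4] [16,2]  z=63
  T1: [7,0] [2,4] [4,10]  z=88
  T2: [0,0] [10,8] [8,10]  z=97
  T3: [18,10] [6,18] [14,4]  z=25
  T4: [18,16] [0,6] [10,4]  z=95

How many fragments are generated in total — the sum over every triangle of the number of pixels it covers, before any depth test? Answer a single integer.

T0:
  2·area = 30  (B↔C swapped to make it positive)
  edge (8, 16)→(16, 2): d=(8,-14) top-left  bias=+0
  edge (16, 2)→(17, 4): d=(1,2) right/bottom  bias=-1
  edge (17, 4)→(8, 16): d=(-9,12) right/bottom  bias=-1
    (7,2)@(15, 5): e=[10,5,15] → X
    (8,2)@(17, 5): e=[38,1,-9] → .
    (7,3)@(15, 7): e=[26,7,-3] → .
    (6,4)@(13, 9): e=[14,13,3] → X
    (7,4)@(15, 9): e=[42,9,-21] → .
    (5,5)@(11, 11): e=[2,19,9] → X
    (6,5)@(13, 11): e=[30,15,-15] → .
    (5,6)@(11, 13): e=[18,21,-9] → .
  covered (3 px):
    . . . . . . . . . .
    . . . . . . . . . .
    . . . . . . . X . .
    . . . . . . . . . .
    . . . . . . X . . .
    . . . . . X . . . .
    . . . . . . . . . .
    . . . . . . . . . .
    . . . . . . . . . .
    . . . . . . . . . .
T1:
  2·area = 38  (B↔C swapped to make it positive)
  edge (7, 0)→(4, 10): d=(-3,10) right/bottom  bias=-1
  edge (4, 10)→(2, 4): d=(-2,-6) top-left  bias=+0
  edge (2, 4)→(7, 0): d=(5,-4) top-left  bias=+0
    (0,0)@(1, 1): e=[57,0,-19] → .  [on edge]
    (2,1)@(5, 3): e=[11,20,7] → X
    (3,1)@(7, 3): e=[-9,32,15] → .
    (1,2)@(3, 5): e=[25,4,9] → X
    (3,2)@(7, 5): e=[-15,28,25] → .
    (1,3)@(3, 7): e=[19,0,19] → X  [on edge]
    (2,3)@(5, 7): e=[-1,12,27] → .
    (1,4)@(3, 9): e=[13,-4,29] → .
    (2,6)@(5, 13): e=[-19,0,57] → .  [on edge]
    (3,9)@(7, 19): e=[-57,0,95] → .  [on edge]
  covered (4 px):
    . . . . . . . . . .
    . . X . . . . . . .
    . X X . . . . . . .
    . X . . . . . . . .
    . . . . . . . . . .
    . . . . . . . . . .
    . . . . . . . . . .
    . . . . . . . . . .
    . . . . . . . . . .
    . . . . . . . . . .
T2:
  2·area = 36
  edge (0, 0)→(10, 8): d=(10,8) right/bottom  bias=-1
  edge (10, 8)→(8, 10): d=(-2,2) right/bottom  bias=-1
  edge (8, 10)→(0, 0): d=(-8,-10) top-left  bias=+0
    (0,0)@(1, 1): e=[2,32,2] → X
    (1,0)@(3, 1): e=[-14,28,22] → .
    (8,0)@(17, 1): e=[-126,0,162] → .  [on edge]
    (0,1)@(1, 3): e=[22,28,-14] → .
    (1,1)@(3, 3): e=[6,24,6] → X
    (2,1)@(5, 3): e=[-10,20,26] → .
    (7,1)@(15, 3): e=[-90,0,126] → .  [on edge]
    (1,2)@(3, 5): e=[26,20,-10] → .
    (2,2)@(5, 5): e=[10,16,10] → X
    (3,2)@(7, 5): e=[-6,12,30] → .
    (6,2)@(13, 5): e=[-54,0,90] → .  [on edge]
    (2,3)@(5, 7): e=[30,12,-6] → .
    (5,3)@(11, 7): e=[-18,0,54] → .  [on edge]
    (4,4)@(9, 9): e=[18,0,18] → .  [on edge]
    (3,5)@(7, 11): e=[54,0,-18] → .  [on edge]
    (2,6)@(5, 13): e=[90,0,-54] → .  [on edge]
    (1,7)@(3, 15): e=[126,0,-90] → .  [on edge]
    (0,8)@(1, 17): e=[162,0,-126] → .  [on edge]
  covered (4 px):
    X . . . . . . . . .
    . X . . . . . . . .
    . . X . . . . . . .
    . . . X . . . . . .
    . . . . . . . . . .
    . . . . . . . . . .
    . . . . . . . . . .
    . . . . . . . . . .
    . . . . . . . . . .
    . . . . . . . . . .
T3:
  2·area = 104
  edge (18, 10)→(6, 18): d=(-12,8) right/bottom  bias=-1
  edge (6, 18)→(14, 4): d=(8,-14) top-left  bias=+0
  edge (14, 4)→(18, 10): d=(4,6) right/bottom  bias=-1
    (6,3)@(13, 7): e=[76,10,18] → X
    (7,3)@(15, 7): e=[60,38,6] → X
    (8,3)@(17, 7): e=[44,66,-6] → .
    (6,4)@(13, 9): e=[52,26,26] → X
    (8,4)@(17, 9): e=[20,82,2] → X
    (9,4)@(19, 9): e=[4,110,-10] → .
    (5,5)@(11, 11): e=[44,14,46] → X
    (8,5)@(17, 11): e=[-4,98,10] → .
    (4,6)@(9, 13): e=[36,2,66] → X
    (7,6)@(15, 13): e=[-12,86,30] → .
    (4,7)@(9, 15): e=[12,18,74] → X
    (5,7)@(11, 15): e=[-4,46,62] → .
  covered (13 px):
    . . . . . . . . . .
    . . . . . . . . . .
    . . . . . . . . . .
    . . . . . . X X . .
    . . . . . . X X X .
    . . . . . X X X . .
    . . . . X X X . . .
    . . . . X . . . . .
    . . . X . . . . . .
    . . . . . . . . . .
T4:
  2·area = 136
  edge (18, 16)→(0, 6): d=(-18,-10) top-left  bias=+0
  edge (0, 6)→(10, 4): d=(10,-2) top-left  bias=+0
  edge (10, 4)→(18, 16): d=(8,12) right/bottom  bias=-1
    (7,1)@(15, 3): e=[204,0,-68] → .  [on edge]
    (2,2)@(5, 5): e=[68,0,68] → X  [on edge]
    (3,2)@(7, 5): e=[88,4,44] → X
    (4,2)@(9, 5): e=[108,8,20] → X
    (5,2)@(11, 5): e=[128,12,-4] → .
    (1,3)@(3, 7): e=[12,16,108] → X
    (5,3)@(11, 7): e=[92,32,12] → X
    (6,3)@(13, 7): e=[112,36,-12] → .
    (1,4)@(3, 9): e=[-24,36,124] → .
    (2,4)@(5, 9): e=[-4,40,100] → .
    (3,4)@(7, 9): e=[16,44,76] → X
    (6,4)@(13, 9): e=[76,56,4] → X
    (4,5)@(9, 11): e=[0,68,68] → X  [on edge]
  covered (18 px):
    . . . . . . . . . .
    . . . . . . . . . .
    . . X X X . . . . .
    . X X X X X . . . .
    . . . X X X X . . .
    . . . . X X X . . .
    . . . . . . X X . .
    . . . . . . . . X .
    . . . . . . . . . .
    . . . . . . . . . .

Final: 42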